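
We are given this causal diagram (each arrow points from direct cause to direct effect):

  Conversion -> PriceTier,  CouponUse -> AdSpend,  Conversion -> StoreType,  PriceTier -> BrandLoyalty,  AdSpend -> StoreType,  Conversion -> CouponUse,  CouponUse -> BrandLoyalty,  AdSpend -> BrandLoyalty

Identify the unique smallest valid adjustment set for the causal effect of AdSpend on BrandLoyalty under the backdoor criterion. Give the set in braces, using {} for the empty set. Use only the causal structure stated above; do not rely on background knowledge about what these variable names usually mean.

{CouponUse}

Variables eligible for adjustment (non-descendants of AdSpend, excluding AdSpend and BrandLoyalty): {Conversion, CouponUse, PriceTier}.
Backdoor paths from AdSpend to BrandLoyalty:
  P1: AdSpend <- CouponUse <- Conversion -> PriceTier -> BrandLoyalty
  P2: AdSpend <- CouponUse -> BrandLoyalty
The empty set is not sufficient: P1 (AdSpend <- CouponUse <- Conversion -> PriceTier -> BrandLoyalty) has no collider blocking it and no conditioned non-collider, so it is open.
Try {CouponUse}:
  P1: blocked at chain node CouponUse ∈ conditioning set.
  P2: blocked at fork node CouponUse ∈ conditioning set.
{CouponUse} contains no descendant of AdSpend and blocks every backdoor path.
No other singleton works — e.g. {Conversion} leaves P2 open — so {CouponUse} is the unique smallest valid adjustment set.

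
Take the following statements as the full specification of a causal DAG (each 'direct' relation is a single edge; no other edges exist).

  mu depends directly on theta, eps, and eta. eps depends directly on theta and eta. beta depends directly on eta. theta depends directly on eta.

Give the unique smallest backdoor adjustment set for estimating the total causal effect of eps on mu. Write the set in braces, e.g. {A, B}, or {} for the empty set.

{eta, theta}

Variables eligible for adjustment (non-descendants of eps, excluding eps and mu): {beta, eta, theta}.
Backdoor paths from eps to mu:
  P1: eps <- eta -> theta -> mu
  P2: eps <- eta -> mu
  P3: eps <- theta <- eta -> mu
  P4: eps <- theta -> mu
The empty set is not sufficient: P1 (eps <- eta -> theta -> mu) has no collider blocking it and no conditioned non-collider, so it is open.
Try {eta, theta}:
  P1: blocked at fork node eta ∈ conditioning set.
  P2: blocked at fork node eta ∈ conditioning set.
  P3: blocked at chain node theta ∈ conditioning set.
  P4: blocked at fork node theta ∈ conditioning set.
{eta, theta} contains no descendant of eps and blocks every backdoor path.
Every element of {eta, theta} is needed (dropping eta leaves P2 open; dropping theta leaves P4 open), so no proper subset is valid.
Among all size-2 subsets of the eligible variables, only {eta, theta} blocks every backdoor path, so it is the unique smallest valid adjustment set.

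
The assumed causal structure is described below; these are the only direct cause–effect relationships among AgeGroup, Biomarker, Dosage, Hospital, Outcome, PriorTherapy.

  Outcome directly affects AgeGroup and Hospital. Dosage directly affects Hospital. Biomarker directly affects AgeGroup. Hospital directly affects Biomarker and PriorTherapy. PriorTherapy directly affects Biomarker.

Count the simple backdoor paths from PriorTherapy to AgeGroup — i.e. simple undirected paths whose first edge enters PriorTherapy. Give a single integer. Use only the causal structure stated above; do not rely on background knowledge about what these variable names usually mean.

2

A backdoor path from PriorTherapy to AgeGroup is any simple undirected path whose first edge points into PriorTherapy (i.e. leaves PriorTherapy via a parent).
Parents of PriorTherapy: {Hospital}.
Enumerating:
  P1: PriorTherapy <- Hospital <- Outcome -> AgeGroup
  P2: PriorTherapy <- Hospital -> Biomarker -> AgeGroup
That exhausts the simple backdoor paths. Count: 2.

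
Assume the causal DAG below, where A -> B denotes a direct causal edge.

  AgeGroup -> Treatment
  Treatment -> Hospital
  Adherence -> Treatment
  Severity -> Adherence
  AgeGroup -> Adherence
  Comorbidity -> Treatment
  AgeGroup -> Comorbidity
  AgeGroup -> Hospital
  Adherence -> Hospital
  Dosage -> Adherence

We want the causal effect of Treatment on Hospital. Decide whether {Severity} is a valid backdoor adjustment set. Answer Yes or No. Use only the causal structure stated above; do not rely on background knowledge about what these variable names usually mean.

Backdoor paths from Treatment to Hospital (paths whose first edge points into Treatment):
  P1: Treatment <- AgeGroup -> Adherence -> Hospital
  P2: Treatment <- AgeGroup -> Hospital
  P3: Treatment <- Comorbidity <- AgeGroup -> Adherence -> Hospital
  P4: Treatment <- Comorbidity <- AgeGroup -> Hospital
  P5: Treatment <- Adherence <- AgeGroup -> Hospital
  P6: Treatment <- Adherence -> Hospital
Condition 1 (no descendant of Treatment in the set): holds — descendants of Treatment are {Hospital}; none are in {Severity}.
Condition 2 (every backdoor path blocked by {Severity}):
  P1: open — no interior node is in the conditioning set.
  P2: open — no interior node is in the conditioning set.
  P3: open — no interior node is in the conditioning set.
  P4: open — no interior node is in the conditioning set.
  P5: open — no interior node is in the conditioning set.
  P6: open — no interior node is in the conditioning set.
{Severity} does not satisfy the backdoor criterion.

No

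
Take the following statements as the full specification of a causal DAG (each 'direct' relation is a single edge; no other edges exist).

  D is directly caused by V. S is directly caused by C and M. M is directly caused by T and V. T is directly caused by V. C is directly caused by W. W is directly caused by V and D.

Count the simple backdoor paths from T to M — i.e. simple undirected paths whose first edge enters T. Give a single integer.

3

A backdoor path from T to M is any simple undirected path whose first edge points into T (i.e. leaves T via a parent).
Parents of T: {V}.
Enumerating:
  P1: T <- V -> D -> W -> C -> S <- M
  P2: T <- V -> M
  P3: T <- V -> W -> C -> S <- M
That exhausts the simple backdoor paths. Count: 3.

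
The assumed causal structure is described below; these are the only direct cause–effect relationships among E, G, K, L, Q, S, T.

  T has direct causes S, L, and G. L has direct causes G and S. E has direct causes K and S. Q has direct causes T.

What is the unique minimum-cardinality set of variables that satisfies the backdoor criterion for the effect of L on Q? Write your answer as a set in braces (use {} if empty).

Variables eligible for adjustment (non-descendants of L, excluding L and Q): {E, G, K, S}.
Backdoor paths from L to Q:
  P1: L <- G -> T -> Q
  P2: L <- S -> T -> Q
The empty set is not sufficient: P1 (L <- G -> T -> Q) has no collider blocking it and no conditioned non-collider, so it is open.
Try {G, S}:
  P1: blocked at fork node G ∈ conditioning set.
  P2: blocked at fork node S ∈ conditioning set.
{G, S} contains no descendant of L and blocks every backdoor path.
Every element of {G, S} is needed (dropping G leaves P1 open; dropping S leaves P2 open), so no proper subset is valid.
Among all size-2 subsets of the eligible variables, only {G, S} blocks every backdoor path, so it is the unique smallest valid adjustment set.

{G, S}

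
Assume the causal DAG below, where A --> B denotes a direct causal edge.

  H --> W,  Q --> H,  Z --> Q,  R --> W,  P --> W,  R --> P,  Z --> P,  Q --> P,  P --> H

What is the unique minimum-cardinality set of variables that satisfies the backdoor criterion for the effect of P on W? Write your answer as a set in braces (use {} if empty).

{Q, R}

Variables eligible for adjustment (non-descendants of P, excluding P and W): {Q, R, Z}.
Backdoor paths from P to W:
  P1: P <- Z -> Q -> H -> W
  P2: P <- R -> W
  P3: P <- Q -> H -> W
The empty set is not sufficient: P1 (P <- Z -> Q -> H -> W) has no collider blocking it and no conditioned non-collider, so it is open.
Try {Q, R}:
  P1: blocked at chain node Q ∈ conditioning set.
  P2: blocked at fork node R ∈ conditioning set.
  P3: blocked at fork node Q ∈ conditioning set.
{Q, R} contains no descendant of P and blocks every backdoor path.
Every element of {Q, R} is needed (dropping Q leaves P1 open; dropping R leaves P2 open), so no proper subset is valid.
Among all size-2 subsets of the eligible variables, only {Q, R} blocks every backdoor path, so it is the unique smallest valid adjustment set.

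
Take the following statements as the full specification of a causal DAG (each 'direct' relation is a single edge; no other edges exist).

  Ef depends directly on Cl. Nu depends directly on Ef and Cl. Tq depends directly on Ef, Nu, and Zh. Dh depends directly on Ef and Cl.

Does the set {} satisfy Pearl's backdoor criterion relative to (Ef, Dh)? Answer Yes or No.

No

Backdoor paths from Ef to Dh (paths whose first edge points into Ef):
  P1: Ef <- Cl -> Dh
Condition 1 (no descendant of Ef in the set): holds — descendants of Ef are {Dh, Nu, Tq}; none are in {}.
Condition 2 (every backdoor path blocked by {}):
  P1: open — no interior node is in the conditioning set.
{} does not satisfy the backdoor criterion.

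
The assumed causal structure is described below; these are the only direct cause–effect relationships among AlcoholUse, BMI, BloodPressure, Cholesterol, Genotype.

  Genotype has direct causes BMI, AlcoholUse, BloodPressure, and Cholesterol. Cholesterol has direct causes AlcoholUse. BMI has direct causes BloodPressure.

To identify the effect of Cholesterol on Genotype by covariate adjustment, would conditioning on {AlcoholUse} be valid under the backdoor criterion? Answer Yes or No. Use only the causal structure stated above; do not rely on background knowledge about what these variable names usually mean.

Backdoor paths from Cholesterol to Genotype (paths whose first edge points into Cholesterol):
  P1: Cholesterol <- AlcoholUse -> Genotype
Condition 1 (no descendant of Cholesterol in the set): holds — descendants of Cholesterol are {Genotype}; none are in {AlcoholUse}.
Condition 2 (every backdoor path blocked by {AlcoholUse}):
  P1: blocked at fork node AlcoholUse ∈ conditioning set.
{AlcoholUse} satisfies the backdoor criterion.

Yes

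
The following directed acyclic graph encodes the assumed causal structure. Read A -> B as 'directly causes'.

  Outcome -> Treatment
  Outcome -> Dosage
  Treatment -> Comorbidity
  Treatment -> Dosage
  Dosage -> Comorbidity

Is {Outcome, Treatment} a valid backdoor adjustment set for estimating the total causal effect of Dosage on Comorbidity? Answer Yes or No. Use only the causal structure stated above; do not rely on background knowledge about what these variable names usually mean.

Yes

Backdoor paths from Dosage to Comorbidity (paths whose first edge points into Dosage):
  P1: Dosage <- Outcome -> Treatment -> Comorbidity
  P2: Dosage <- Treatment -> Comorbidity
Condition 1 (no descendant of Dosage in the set): holds — descendants of Dosage are {Comorbidity}; none are in {Outcome, Treatment}.
Condition 2 (every backdoor path blocked by {Outcome, Treatment}):
  P1: blocked at fork node Outcome ∈ conditioning set.
  P2: blocked at fork node Treatment ∈ conditioning set.
{Outcome, Treatment} satisfies the backdoor criterion.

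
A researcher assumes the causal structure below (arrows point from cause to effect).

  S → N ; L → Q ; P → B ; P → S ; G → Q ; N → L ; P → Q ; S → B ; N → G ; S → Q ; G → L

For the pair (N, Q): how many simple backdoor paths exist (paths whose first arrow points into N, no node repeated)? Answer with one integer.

A backdoor path from N to Q is any simple undirected path whose first edge points into N (i.e. leaves N via a parent).
Parents of N: {S}.
Enumerating:
  P1: N <- S <- P -> Q
  P2: N <- S -> B <- P -> Q
  P3: N <- S -> Q
That exhausts the simple backdoor paths. Count: 3.

3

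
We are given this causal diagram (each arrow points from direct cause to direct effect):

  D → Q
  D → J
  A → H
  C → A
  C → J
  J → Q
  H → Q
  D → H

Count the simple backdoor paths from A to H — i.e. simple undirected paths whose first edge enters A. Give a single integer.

A backdoor path from A to H is any simple undirected path whose first edge points into A (i.e. leaves A via a parent).
Parents of A: {C}.
Enumerating:
  P1: A <- C -> J <- D -> H
  P2: A <- C -> J <- D -> Q <- H
  P3: A <- C -> J -> Q <- D -> H
  P4: A <- C -> J -> Q <- H
That exhausts the simple backdoor paths. Count: 4.

4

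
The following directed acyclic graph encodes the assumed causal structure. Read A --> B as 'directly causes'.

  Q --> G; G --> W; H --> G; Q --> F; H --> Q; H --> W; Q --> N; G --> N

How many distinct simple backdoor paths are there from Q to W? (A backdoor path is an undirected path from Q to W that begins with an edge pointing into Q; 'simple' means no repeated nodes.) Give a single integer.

A backdoor path from Q to W is any simple undirected path whose first edge points into Q (i.e. leaves Q via a parent).
Parents of Q: {H}.
Enumerating:
  P1: Q <- H -> G -> W
  P2: Q <- H -> W
That exhausts the simple backdoor paths. Count: 2.

2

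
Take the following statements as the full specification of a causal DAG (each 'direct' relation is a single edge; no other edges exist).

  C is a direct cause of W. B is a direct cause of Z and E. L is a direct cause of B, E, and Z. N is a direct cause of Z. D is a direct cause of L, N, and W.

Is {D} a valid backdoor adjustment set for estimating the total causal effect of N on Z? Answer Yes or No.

Yes

Backdoor paths from N to Z (paths whose first edge points into N):
  P1: N <- D -> L -> B -> Z
  P2: N <- D -> L -> E <- B -> Z
  P3: N <- D -> L -> Z
Condition 1 (no descendant of N in the set): holds — descendants of N are {Z}; none are in {D}.
Condition 2 (every backdoor path blocked by {D}):
  P1: blocked at fork node D ∈ conditioning set.
  P2: blocked at fork node D ∈ conditioning set.
  P3: blocked at fork node D ∈ conditioning set.
{D} satisfies the backdoor criterion.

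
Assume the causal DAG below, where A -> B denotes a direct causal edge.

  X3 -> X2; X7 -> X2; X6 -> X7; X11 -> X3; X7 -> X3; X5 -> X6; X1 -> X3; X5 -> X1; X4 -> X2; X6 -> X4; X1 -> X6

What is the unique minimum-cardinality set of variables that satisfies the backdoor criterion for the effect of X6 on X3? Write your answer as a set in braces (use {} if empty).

Variables eligible for adjustment (non-descendants of X6, excluding X6 and X3): {X1, X11, X5}.
Backdoor paths from X6 to X3:
  P1: X6 <- X5 -> X1 -> X3
  P2: X6 <- X1 -> X3
The empty set is not sufficient: P1 (X6 <- X5 -> X1 -> X3) has no collider blocking it and no conditioned non-collider, so it is open.
Try {X1}:
  P1: blocked at chain node X1 ∈ conditioning set.
  P2: blocked at fork node X1 ∈ conditioning set.
{X1} contains no descendant of X6 and blocks every backdoor path.
No other singleton works — e.g. {X5} leaves P2 open — so {X1} is the unique smallest valid adjustment set.

{X1}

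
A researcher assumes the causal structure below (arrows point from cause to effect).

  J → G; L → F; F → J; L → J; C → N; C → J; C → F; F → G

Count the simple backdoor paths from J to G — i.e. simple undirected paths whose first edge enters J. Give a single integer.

3

A backdoor path from J to G is any simple undirected path whose first edge points into J (i.e. leaves J via a parent).
Parents of J: {C, F, L}.
Enumerating:
  P1: J <- L -> F -> G
  P2: J <- C -> F -> G
  P3: J <- F -> G
That exhausts the simple backdoor paths. Count: 3.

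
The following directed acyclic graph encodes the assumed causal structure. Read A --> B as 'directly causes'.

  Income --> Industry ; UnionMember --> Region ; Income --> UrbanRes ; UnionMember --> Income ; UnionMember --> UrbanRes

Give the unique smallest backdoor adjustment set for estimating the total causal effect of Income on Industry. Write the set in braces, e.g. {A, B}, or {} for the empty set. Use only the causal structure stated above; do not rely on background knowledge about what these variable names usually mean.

{}

Variables eligible for adjustment (non-descendants of Income, excluding Income and Industry): {Region, UnionMember}.
Backdoor paths from Income to Industry:
  (none)
With no backdoor paths the empty set already satisfies the criterion, and it is trivially minimal.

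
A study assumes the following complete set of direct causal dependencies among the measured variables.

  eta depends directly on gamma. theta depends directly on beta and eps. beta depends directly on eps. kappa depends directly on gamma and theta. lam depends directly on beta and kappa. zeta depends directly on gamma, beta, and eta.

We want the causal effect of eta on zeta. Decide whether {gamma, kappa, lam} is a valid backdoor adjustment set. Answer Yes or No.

Backdoor paths from eta to zeta (paths whose first edge points into eta):
  P1: eta <- gamma -> zeta
  P2: eta <- gamma -> kappa <- theta <- eps -> beta -> zeta
  P3: eta <- gamma -> kappa <- theta <- beta -> zeta
  P4: eta <- gamma -> kappa -> lam <- beta -> zeta
Condition 1 (no descendant of eta in the set): holds — descendants of eta are {zeta}; none are in {gamma, kappa, lam}.
Condition 2 (every backdoor path blocked by {gamma, kappa, lam}):
  P1: blocked at fork node gamma ∈ conditioning set.
  P2: blocked at fork node gamma ∈ conditioning set.
  P3: blocked at fork node gamma ∈ conditioning set.
  P4: blocked at fork node gamma ∈ conditioning set.
{gamma, kappa, lam} satisfies the backdoor criterion.

Yes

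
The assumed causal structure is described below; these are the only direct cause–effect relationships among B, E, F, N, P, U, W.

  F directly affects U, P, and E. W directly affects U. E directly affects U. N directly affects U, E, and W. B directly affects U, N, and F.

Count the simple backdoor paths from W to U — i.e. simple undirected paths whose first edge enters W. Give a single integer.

7

A backdoor path from W to U is any simple undirected path whose first edge points into W (i.e. leaves W via a parent).
Parents of W: {N}.
Enumerating:
  P1: W <- N <- B -> F -> E -> U
  P2: W <- N <- B -> F -> U
  P3: W <- N <- B -> U
  P4: W <- N -> E <- F <- B -> U
  P5: W <- N -> E <- F -> U
  P6: W <- N -> E -> U
  P7: W <- N -> U
That exhausts the simple backdoor paths. Count: 7.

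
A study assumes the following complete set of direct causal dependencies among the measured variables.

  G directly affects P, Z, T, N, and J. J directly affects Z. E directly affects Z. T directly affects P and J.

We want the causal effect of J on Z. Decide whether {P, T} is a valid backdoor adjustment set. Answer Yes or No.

No

Backdoor paths from J to Z (paths whose first edge points into J):
  P1: J <- G -> Z
  P2: J <- T <- G -> Z
  P3: J <- T -> P <- G -> Z
Condition 1 (no descendant of J in the set): holds — descendants of J are {Z}; none are in {P, T}.
Condition 2 (every backdoor path blocked by {P, T}):
  P1: open — no interior node is in the conditioning set.
  P2: blocked at chain node T ∈ conditioning set.
  P3: blocked at fork node T ∈ conditioning set.
{P, T} does not satisfy the backdoor criterion.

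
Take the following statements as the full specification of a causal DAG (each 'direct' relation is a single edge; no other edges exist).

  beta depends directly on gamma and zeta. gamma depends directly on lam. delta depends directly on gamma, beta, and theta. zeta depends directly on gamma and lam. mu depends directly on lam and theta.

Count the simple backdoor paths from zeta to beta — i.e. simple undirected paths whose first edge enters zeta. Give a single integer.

7

A backdoor path from zeta to beta is any simple undirected path whose first edge points into zeta (i.e. leaves zeta via a parent).
Parents of zeta: {gamma, lam}.
Enumerating:
  P1: zeta <- lam -> gamma -> beta
  P2: zeta <- lam -> gamma -> delta <- beta
  P3: zeta <- lam -> mu <- theta -> delta <- gamma -> beta
  P4: zeta <- lam -> mu <- theta -> delta <- beta
  P5: zeta <- gamma <- lam -> mu <- theta -> delta <- beta
  P6: zeta <- gamma -> beta
  P7: zeta <- gamma -> delta <- beta
That exhausts the simple backdoor paths. Count: 7.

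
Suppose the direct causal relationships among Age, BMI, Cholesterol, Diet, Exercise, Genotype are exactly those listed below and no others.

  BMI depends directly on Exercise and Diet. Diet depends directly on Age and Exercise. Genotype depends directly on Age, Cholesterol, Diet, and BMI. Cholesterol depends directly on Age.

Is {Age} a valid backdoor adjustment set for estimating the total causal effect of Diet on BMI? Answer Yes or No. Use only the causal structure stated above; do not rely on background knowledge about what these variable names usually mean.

Backdoor paths from Diet to BMI (paths whose first edge points into Diet):
  P1: Diet <- Age -> Cholesterol -> Genotype <- BMI
  P2: Diet <- Age -> Genotype <- BMI
  P3: Diet <- Exercise -> BMI
Condition 1 (no descendant of Diet in the set): holds — descendants of Diet are {BMI, Genotype}; none are in {Age}.
Condition 2 (every backdoor path blocked by {Age}):
  P1: blocked at fork node Age ∈ conditioning set.
  P2: blocked at fork node Age ∈ conditioning set.
  P3: open — no interior node is in the conditioning set.
{Age} does not satisfy the backdoor criterion.

No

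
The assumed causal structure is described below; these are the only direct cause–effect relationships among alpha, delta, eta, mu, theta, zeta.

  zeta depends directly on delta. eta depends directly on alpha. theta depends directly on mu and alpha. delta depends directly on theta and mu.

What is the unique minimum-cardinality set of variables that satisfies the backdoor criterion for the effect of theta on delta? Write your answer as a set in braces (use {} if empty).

{mu}

Variables eligible for adjustment (non-descendants of theta, excluding theta and delta): {alpha, eta, mu}.
Backdoor paths from theta to delta:
  P1: theta <- mu -> delta
The empty set is not sufficient: P1 (theta <- mu -> delta) has no collider blocking it and no conditioned non-collider, so it is open.
Try {mu}:
  P1: blocked at fork node mu ∈ conditioning set.
{mu} contains no descendant of theta and blocks every backdoor path.
No other singleton works — e.g. {alpha} leaves P1 open — so {mu} is the unique smallest valid adjustment set.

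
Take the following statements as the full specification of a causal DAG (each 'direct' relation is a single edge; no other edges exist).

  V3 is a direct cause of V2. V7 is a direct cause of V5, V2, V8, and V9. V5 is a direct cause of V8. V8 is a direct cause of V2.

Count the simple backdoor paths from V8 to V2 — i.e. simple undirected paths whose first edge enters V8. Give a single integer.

A backdoor path from V8 to V2 is any simple undirected path whose first edge points into V8 (i.e. leaves V8 via a parent).
Parents of V8: {V5, V7}.
Enumerating:
  P1: V8 <- V7 -> V2
  P2: V8 <- V5 <- V7 -> V2
That exhausts the simple backdoor paths. Count: 2.

2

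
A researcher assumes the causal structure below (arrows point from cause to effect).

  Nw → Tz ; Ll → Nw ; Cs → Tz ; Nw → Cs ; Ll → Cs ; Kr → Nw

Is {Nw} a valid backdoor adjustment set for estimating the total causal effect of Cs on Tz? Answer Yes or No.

Backdoor paths from Cs to Tz (paths whose first edge points into Cs):
  P1: Cs <- Ll -> Nw -> Tz
  P2: Cs <- Nw -> Tz
Condition 1 (no descendant of Cs in the set): holds — descendants of Cs are {Tz}; none are in {Nw}.
Condition 2 (every backdoor path blocked by {Nw}):
  P1: blocked at chain node Nw ∈ conditioning set.
  P2: blocked at fork node Nw ∈ conditioning set.
{Nw} satisfies the backdoor criterion.

Yes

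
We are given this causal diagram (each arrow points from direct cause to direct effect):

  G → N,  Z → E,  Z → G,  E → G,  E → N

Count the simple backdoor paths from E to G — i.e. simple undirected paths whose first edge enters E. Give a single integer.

1

A backdoor path from E to G is any simple undirected path whose first edge points into E (i.e. leaves E via a parent).
Parents of E: {Z}.
Enumerating:
  P1: E <- Z -> G
That exhausts the simple backdoor paths. Count: 1.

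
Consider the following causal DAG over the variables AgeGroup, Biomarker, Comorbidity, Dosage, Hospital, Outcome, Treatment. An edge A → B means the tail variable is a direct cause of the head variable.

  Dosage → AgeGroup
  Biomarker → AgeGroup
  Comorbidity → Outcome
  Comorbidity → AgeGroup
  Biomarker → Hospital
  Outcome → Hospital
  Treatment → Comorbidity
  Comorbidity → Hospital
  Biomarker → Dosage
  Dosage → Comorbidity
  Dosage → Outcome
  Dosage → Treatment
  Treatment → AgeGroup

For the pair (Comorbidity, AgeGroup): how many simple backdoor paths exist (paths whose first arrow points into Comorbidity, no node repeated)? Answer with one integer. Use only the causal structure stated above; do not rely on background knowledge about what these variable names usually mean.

A backdoor path from Comorbidity to AgeGroup is any simple undirected path whose first edge points into Comorbidity (i.e. leaves Comorbidity via a parent).
Parents of Comorbidity: {Dosage, Treatment}.
Enumerating:
  P1: Comorbidity <- Dosage <- Biomarker -> AgeGroup
  P2: Comorbidity <- Dosage -> Treatment -> AgeGroup
  P3: Comorbidity <- Dosage -> AgeGroup
  P4: Comorbidity <- Dosage -> Outcome -> Hospital <- Biomarker -> AgeGroup
  P5: Comorbidity <- Treatment <- Dosage <- Biomarker -> AgeGroup
  P6: Comorbidity <- Treatment <- Dosage -> AgeGroup
  P7: Comorbidity <- Treatment <- Dosage -> Outcome -> Hospital <- Biomarker -> AgeGroup
  P8: Comorbidity <- Treatment -> AgeGroup
That exhausts the simple backdoor paths. Count: 8.

8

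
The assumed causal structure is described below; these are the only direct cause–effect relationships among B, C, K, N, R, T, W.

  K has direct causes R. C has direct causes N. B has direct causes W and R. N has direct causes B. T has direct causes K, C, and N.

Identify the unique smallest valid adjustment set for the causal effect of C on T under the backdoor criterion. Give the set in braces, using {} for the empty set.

Variables eligible for adjustment (non-descendants of C, excluding C and T): {B, K, N, R, W}.
Backdoor paths from C to T:
  P1: C <- N <- B <- R -> K -> T
  P2: C <- N -> T
The empty set is not sufficient: P1 (C <- N <- B <- R -> K -> T) has no collider blocking it and no conditioned non-collider, so it is open.
Try {N}:
  P1: blocked at chain node N ∈ conditioning set.
  P2: blocked at fork node N ∈ conditioning set.
{N} contains no descendant of C and blocks every backdoor path.
No other singleton works — e.g. {W} leaves P1 open — so {N} is the unique smallest valid adjustment set.

{N}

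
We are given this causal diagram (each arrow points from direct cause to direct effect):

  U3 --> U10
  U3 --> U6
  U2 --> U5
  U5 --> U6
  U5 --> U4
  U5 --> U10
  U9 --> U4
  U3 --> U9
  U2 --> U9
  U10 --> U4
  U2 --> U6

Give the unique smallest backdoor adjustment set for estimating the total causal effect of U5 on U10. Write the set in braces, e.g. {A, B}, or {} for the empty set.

Variables eligible for adjustment (non-descendants of U5, excluding U5 and U10): {U2, U3, U9}.
Backdoor paths from U5 to U10:
  P1: U5 <- U2 -> U9 <- U3 -> U10
  P2: U5 <- U2 -> U9 -> U4 <- U10
  P3: U5 <- U2 -> U6 <- U3 -> U10
  P4: U5 <- U2 -> U6 <- U3 -> U9 -> U4 <- U10
Each backdoor path contains an unconditioned collider, so every path is already blocked with the empty conditioning set:
  P1: blocked at collider U9 (neither it nor any descendant is in the conditioning set).
  P2: blocked at collider U4 (neither it nor any descendant is in the conditioning set).
  P3: blocked at collider U6 (neither it nor any descendant is in the conditioning set).
  P4: blocked at collider U6 (neither it nor any descendant is in the conditioning set).
The empty set is therefore the unique smallest valid set.

{}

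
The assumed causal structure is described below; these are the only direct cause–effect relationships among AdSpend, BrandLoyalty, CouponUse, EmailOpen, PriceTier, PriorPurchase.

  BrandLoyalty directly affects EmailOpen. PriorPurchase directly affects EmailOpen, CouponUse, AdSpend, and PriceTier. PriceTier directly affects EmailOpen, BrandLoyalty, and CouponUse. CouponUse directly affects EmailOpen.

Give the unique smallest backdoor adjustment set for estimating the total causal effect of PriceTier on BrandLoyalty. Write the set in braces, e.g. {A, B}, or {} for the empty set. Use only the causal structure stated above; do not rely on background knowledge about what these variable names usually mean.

{}

Variables eligible for adjustment (non-descendants of PriceTier, excluding PriceTier and BrandLoyalty): {AdSpend, PriorPurchase}.
Backdoor paths from PriceTier to BrandLoyalty:
  P1: PriceTier <- PriorPurchase -> CouponUse -> EmailOpen <- BrandLoyalty
  P2: PriceTier <- PriorPurchase -> EmailOpen <- BrandLoyalty
Each backdoor path contains an unconditioned collider, so every path is already blocked with the empty conditioning set:
  P1: blocked at collider EmailOpen (neither it nor any descendant is in the conditioning set).
  P2: blocked at collider EmailOpen (neither it nor any descendant is in the conditioning set).
The empty set is therefore the unique smallest valid set.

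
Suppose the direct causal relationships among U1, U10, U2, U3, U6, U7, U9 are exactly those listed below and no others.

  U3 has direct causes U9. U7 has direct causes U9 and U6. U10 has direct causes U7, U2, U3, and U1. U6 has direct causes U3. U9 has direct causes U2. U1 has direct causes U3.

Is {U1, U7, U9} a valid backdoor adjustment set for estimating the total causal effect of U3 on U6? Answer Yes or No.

Backdoor paths from U3 to U6 (paths whose first edge points into U3):
  P1: U3 <- U9 <- U2 -> U10 <- U7 <- U6
  P2: U3 <- U9 -> U7 <- U6
Condition 1 (no descendant of U3 in the set): FAILS — U1 and U7 are descendants of U3.
Condition 2 (every backdoor path blocked by {U1, U7, U9}):
  P1: blocked at chain node U9 ∈ conditioning set.
  P2: blocked at fork node U9 ∈ conditioning set.
{U1, U7, U9} does not satisfy the backdoor criterion.

No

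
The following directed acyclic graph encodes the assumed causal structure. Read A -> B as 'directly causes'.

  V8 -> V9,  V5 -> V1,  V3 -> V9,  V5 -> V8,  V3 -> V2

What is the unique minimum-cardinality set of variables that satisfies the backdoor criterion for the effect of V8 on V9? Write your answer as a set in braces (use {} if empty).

Variables eligible for adjustment (non-descendants of V8, excluding V8 and V9): {V1, V2, V3, V5}.
Backdoor paths from V8 to V9:
  (none)
With no backdoor paths the empty set already satisfies the criterion, and it is trivially minimal.

{}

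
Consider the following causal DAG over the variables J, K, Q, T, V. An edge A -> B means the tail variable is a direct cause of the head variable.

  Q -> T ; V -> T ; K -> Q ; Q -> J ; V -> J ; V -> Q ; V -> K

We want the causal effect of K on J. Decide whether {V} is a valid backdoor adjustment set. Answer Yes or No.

Yes

Backdoor paths from K to J (paths whose first edge points into K):
  P1: K <- V -> Q -> J
  P2: K <- V -> J
  P3: K <- V -> T <- Q -> J
Condition 1 (no descendant of K in the set): holds — descendants of K are {J, Q, T}; none are in {V}.
Condition 2 (every backdoor path blocked by {V}):
  P1: blocked at fork node V ∈ conditioning set.
  P2: blocked at fork node V ∈ conditioning set.
  P3: blocked at fork node V ∈ conditioning set.
{V} satisfies the backdoor criterion.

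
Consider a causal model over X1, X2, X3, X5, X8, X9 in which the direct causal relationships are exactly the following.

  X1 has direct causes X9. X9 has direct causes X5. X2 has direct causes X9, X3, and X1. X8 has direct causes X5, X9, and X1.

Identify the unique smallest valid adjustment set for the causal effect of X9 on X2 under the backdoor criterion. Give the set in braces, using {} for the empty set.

Variables eligible for adjustment (non-descendants of X9, excluding X9 and X2): {X3, X5}.
Backdoor paths from X9 to X2:
  P1: X9 <- X5 -> X8 <- X1 -> X2
Each backdoor path contains an unconditioned collider, so every path is already blocked with the empty conditioning set:
  P1: blocked at collider X8 (neither it nor any descendant is in the conditioning set).
The empty set is therefore the unique smallest valid set.

{}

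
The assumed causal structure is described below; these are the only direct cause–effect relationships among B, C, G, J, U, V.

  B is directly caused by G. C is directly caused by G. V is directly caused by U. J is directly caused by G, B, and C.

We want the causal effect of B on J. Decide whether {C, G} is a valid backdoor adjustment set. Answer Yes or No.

Backdoor paths from B to J (paths whose first edge points into B):
  P1: B <- G -> C -> J
  P2: B <- G -> J
Condition 1 (no descendant of B in the set): holds — descendants of B are {J}; none are in {C, G}.
Condition 2 (every backdoor path blocked by {C, G}):
  P1: blocked at fork node G ∈ conditioning set.
  P2: blocked at fork node G ∈ conditioning set.
{C, G} satisfies the backdoor criterion.

Yes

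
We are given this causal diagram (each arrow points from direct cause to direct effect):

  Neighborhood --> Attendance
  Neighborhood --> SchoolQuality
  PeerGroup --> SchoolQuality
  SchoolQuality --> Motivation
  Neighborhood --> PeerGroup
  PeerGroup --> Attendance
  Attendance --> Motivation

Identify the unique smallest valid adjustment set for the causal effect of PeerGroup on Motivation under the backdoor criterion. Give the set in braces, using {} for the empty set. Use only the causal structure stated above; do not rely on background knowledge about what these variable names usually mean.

{Neighborhood}

Variables eligible for adjustment (non-descendants of PeerGroup, excluding PeerGroup and Motivation): {Neighborhood}.
Backdoor paths from PeerGroup to Motivation:
  P1: PeerGroup <- Neighborhood -> SchoolQuality -> Motivation
  P2: PeerGroup <- Neighborhood -> Attendance -> Motivation
The empty set is not sufficient: P1 (PeerGroup <- Neighborhood -> SchoolQuality -> Motivation) has no collider blocking it and no conditioned non-collider, so it is open.
Try {Neighborhood}:
  P1: blocked at fork node Neighborhood ∈ conditioning set.
  P2: blocked at fork node Neighborhood ∈ conditioning set.
{Neighborhood} contains no descendant of PeerGroup and blocks every backdoor path.
{Neighborhood} is the unique smallest valid adjustment set.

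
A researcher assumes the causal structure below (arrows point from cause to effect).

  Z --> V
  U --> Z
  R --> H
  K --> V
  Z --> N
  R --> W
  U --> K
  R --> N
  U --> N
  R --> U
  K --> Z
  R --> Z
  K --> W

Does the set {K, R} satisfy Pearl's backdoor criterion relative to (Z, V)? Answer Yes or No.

Yes

Backdoor paths from Z to V (paths whose first edge points into Z):
  P1: Z <- R -> U -> K -> V
  P2: Z <- R -> W <- K -> V
  P3: Z <- R -> N <- U -> K -> V
  P4: Z <- U <- R -> W <- K -> V
  P5: Z <- U -> K -> V
  P6: Z <- U -> N <- R -> W <- K -> V
  P7: Z <- K -> V
Condition 1 (no descendant of Z in the set): holds — descendants of Z are {N, V}; none are in {K, R}.
Condition 2 (every backdoor path blocked by {K, R}):
  P1: blocked at fork node R ∈ conditioning set.
  P2: blocked at fork node R ∈ conditioning set.
  P3: blocked at fork node R ∈ conditioning set.
  P4: blocked at fork node R ∈ conditioning set.
  P5: blocked at chain node K ∈ conditioning set.
  P6: blocked at collider N (neither it nor any descendant is in the conditioning set).
  P7: blocked at fork node K ∈ conditioning set.
{K, R} satisfies the backdoor criterion.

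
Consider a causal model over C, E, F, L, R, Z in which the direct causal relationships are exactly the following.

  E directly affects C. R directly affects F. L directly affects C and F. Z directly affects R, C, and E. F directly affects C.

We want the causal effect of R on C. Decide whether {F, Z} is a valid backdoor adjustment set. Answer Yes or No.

No

Backdoor paths from R to C (paths whose first edge points into R):
  P1: R <- Z -> E -> C
  P2: R <- Z -> C
Condition 1 (no descendant of R in the set): FAILS — F is a descendant of R.
Condition 2 (every backdoor path blocked by {F, Z}):
  P1: blocked at fork node Z ∈ conditioning set.
  P2: blocked at fork node Z ∈ conditioning set.
{F, Z} does not satisfy the backdoor criterion.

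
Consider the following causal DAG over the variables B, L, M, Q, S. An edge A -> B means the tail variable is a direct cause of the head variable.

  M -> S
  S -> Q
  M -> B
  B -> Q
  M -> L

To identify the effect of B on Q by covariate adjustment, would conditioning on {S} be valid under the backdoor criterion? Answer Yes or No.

Backdoor paths from B to Q (paths whose first edge points into B):
  P1: B <- M -> S -> Q
Condition 1 (no descendant of B in the set): holds — descendants of B are {Q}; none are in {S}.
Condition 2 (every backdoor path blocked by {S}):
  P1: blocked at chain node S ∈ conditioning set.
{S} satisfies the backdoor criterion.

Yes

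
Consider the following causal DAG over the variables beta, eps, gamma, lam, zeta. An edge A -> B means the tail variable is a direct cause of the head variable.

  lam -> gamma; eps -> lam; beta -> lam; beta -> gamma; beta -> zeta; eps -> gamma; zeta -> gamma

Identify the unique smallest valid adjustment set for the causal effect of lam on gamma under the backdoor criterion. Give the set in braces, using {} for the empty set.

{beta, eps}

Variables eligible for adjustment (non-descendants of lam, excluding lam and gamma): {beta, eps, zeta}.
Backdoor paths from lam to gamma:
  P1: lam <- beta -> zeta -> gamma
  P2: lam <- beta -> gamma
  P3: lam <- eps -> gamma
The empty set is not sufficient: P1 (lam <- beta -> zeta -> gamma) has no collider blocking it and no conditioned non-collider, so it is open.
Try {beta, eps}:
  P1: blocked at fork node beta ∈ conditioning set.
  P2: blocked at fork node beta ∈ conditioning set.
  P3: blocked at fork node eps ∈ conditioning set.
{beta, eps} contains no descendant of lam and blocks every backdoor path.
Every element of {beta, eps} is needed (dropping beta leaves P1 open; dropping eps leaves P3 open), so no proper subset is valid.
Among all size-2 subsets of the eligible variables, only {beta, eps} blocks every backdoor path, so it is the unique smallest valid adjustment set.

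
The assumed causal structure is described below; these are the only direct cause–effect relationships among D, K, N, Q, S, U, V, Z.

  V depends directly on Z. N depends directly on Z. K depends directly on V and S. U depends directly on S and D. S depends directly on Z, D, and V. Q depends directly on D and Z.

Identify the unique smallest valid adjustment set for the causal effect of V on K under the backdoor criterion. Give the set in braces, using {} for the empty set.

{Z}

Variables eligible for adjustment (non-descendants of V, excluding V and K): {D, N, Q, Z}.
Backdoor paths from V to K:
  P1: V <- Z -> Q <- D -> S -> K
  P2: V <- Z -> Q <- D -> U <- S -> K
  P3: V <- Z -> S -> K
The empty set is not sufficient: P3 (V <- Z -> S -> K) has no collider blocking it and no conditioned non-collider, so it is open.
Try {Z}:
  P1: blocked at fork node Z ∈ conditioning set.
  P2: blocked at fork node Z ∈ conditioning set.
  P3: blocked at fork node Z ∈ conditioning set.
{Z} contains no descendant of V and blocks every backdoor path.
No other singleton works — e.g. {D} leaves P3 open — so {Z} is the unique smallest valid adjustment set.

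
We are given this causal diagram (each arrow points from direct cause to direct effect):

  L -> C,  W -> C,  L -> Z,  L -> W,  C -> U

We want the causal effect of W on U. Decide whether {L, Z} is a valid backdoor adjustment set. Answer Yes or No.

Yes

Backdoor paths from W to U (paths whose first edge points into W):
  P1: W <- L -> C -> U
Condition 1 (no descendant of W in the set): holds — descendants of W are {C, U}; none are in {L, Z}.
Condition 2 (every backdoor path blocked by {L, Z}):
  P1: blocked at fork node L ∈ conditioning set.
{L, Z} satisfies the backdoor criterion.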